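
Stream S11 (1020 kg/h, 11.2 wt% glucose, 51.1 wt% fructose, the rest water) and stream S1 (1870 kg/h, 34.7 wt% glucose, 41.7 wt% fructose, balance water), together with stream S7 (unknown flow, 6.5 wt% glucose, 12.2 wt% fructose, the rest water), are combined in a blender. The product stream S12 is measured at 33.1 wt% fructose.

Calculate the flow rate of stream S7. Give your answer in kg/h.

Let S7 be the unknown flow. Total out = 2890 + S7.
fructose balance: 1301 + 0.122·S7 = 0.331·(2890 + S7)
(0.122 − 0.331)·S7 = 0.331×2890 − 1301 = -344.42
S7 = -344.42 / -0.209 = 1647.9 kg/h

1648 kg/h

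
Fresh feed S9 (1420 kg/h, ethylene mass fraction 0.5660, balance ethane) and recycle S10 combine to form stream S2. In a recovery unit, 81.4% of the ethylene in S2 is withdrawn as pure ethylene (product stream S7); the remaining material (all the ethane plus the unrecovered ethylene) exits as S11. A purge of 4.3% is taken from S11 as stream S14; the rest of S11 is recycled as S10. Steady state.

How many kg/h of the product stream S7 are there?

ethylene in S2: m_A = 1420×0.566 + (1−0.043)·(1−0.814)·m_A, so m_A = 803.72/0.8220 = 977.76 kg/h.
Product S7 = 0.814×977.76 = 795.9 kg/h.

795.9 kg/h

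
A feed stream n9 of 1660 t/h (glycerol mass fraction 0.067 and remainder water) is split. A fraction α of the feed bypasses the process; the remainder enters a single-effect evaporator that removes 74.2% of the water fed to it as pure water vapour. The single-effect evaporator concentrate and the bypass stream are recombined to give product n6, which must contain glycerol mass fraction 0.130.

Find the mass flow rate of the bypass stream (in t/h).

498 t/h

All 1660×0.067 = 111.22 t/h of glycerol reaches n6, so n6 = 111.22/0.130 = 855.54 t/h and vapour = 804.46 t/h.
The evaporator receives (1−α)·1660 of feed at 0.933 water and removes 0.742 of that water:
0.742×0.933×(1−α)×1660 = 804.46
(1−α) = 804.46/1149.2 = 0.7000;  α = 0.3000.
Bypass flow = 0.3000×1660 = 497.96 t/h.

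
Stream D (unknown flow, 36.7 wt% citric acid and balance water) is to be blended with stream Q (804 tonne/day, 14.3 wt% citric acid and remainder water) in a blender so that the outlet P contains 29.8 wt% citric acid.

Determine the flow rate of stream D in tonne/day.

Let D be the unknown flow. Total out = 804 + D.
citric acid balance: 114.97 + 0.367·D = 0.298·(804 + D)
(0.367 − 0.298)·D = 0.298×804 − 114.97 = 124.62
D = 124.62 / 0.069 = 1806.1 tonne/day

1806 tonne/day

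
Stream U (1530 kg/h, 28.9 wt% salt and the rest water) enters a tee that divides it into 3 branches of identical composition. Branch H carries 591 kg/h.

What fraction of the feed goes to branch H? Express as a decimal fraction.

0.386

Fraction to H = 591/1530 = 0.3863.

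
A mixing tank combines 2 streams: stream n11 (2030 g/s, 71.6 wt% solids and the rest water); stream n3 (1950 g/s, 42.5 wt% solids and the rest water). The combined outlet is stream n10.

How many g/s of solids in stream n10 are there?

solids out = solids in = 2030×0.716 + 1950×0.425 = 2282.2 g/s.

2282 g/s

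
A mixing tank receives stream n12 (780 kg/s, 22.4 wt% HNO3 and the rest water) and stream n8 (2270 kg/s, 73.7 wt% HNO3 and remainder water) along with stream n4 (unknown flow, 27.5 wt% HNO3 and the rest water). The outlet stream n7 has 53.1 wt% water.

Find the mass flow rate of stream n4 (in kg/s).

Let n4 be the unknown flow. Total out = 3050 + n4.
water balance: 1202.3 + 0.725·n4 = 0.531·(3050 + n4)
(0.725 − 0.531)·n4 = 0.531×3050 − 1202.3 = 417.26
n4 = 417.26 / 0.194 = 2150.8 kg/s

2151 kg/s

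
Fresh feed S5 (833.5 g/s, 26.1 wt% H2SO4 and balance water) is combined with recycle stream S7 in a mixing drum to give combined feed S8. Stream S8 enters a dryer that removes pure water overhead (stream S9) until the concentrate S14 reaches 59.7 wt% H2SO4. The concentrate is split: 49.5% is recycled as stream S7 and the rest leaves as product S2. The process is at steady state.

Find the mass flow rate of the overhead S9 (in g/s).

Overall H2SO4 balance (none leaves overhead): H2SO4 in fresh feed = H2SO4 in product, i.e. 833.5×0.261 = (1−0.495)·S14·0.597.
S14 = 217.54/(0.597×0.505) = 721.57 g/s.
Recycle S7 = 0.495×721.57 = 357.18 g/s.
Combined feed S8 = 833.5 + 357.18 = 1190.7 g/s.
Overhead S9 = S8 − S14 = 1190.7 − 721.57 = 469.11 g/s.

469.1 g/s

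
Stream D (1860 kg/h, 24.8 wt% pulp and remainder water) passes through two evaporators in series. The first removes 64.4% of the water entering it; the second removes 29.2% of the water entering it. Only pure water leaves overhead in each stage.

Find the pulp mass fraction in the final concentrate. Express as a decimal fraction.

water in feed = 1860×0.752 = 1398.7 kg/h.
After stage 1: water left = (1−0.644)×1398.7 = 497.94; stream total = 959.22 kg/h.
After stage 2: water left = (1−0.292)×497.94 = 352.54; final concentrate = 813.82 kg/h.
pulp fraction = 461.28/813.82 = 0.5668.

0.5668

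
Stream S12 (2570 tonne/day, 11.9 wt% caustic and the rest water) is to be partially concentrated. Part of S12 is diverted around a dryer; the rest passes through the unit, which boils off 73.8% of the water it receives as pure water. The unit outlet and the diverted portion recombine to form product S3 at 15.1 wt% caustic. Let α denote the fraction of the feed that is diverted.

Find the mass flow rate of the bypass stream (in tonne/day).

1732 tonne/day

All 2570×0.119 = 305.83 tonne/day of caustic reaches S3, so S3 = 305.83/0.151 = 2025.4 tonne/day and vapour = 544.64 tonne/day.
The evaporator receives (1−α)·2570 of feed at 0.881 water and removes 0.738 of that water:
0.738×0.881×(1−α)×2570 = 544.64
(1−α) = 544.64/1671 = 0.3259;  α = 0.6741.
Bypass flow = 0.6741×2570 = 1732.3 tonne/day.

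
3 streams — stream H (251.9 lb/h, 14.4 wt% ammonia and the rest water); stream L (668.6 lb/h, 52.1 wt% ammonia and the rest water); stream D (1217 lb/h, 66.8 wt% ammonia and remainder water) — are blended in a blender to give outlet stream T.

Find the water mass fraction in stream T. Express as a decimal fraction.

0.4397

Total flow out = 251.9 + 668.6 + 1217 = 2137.5 lb/h.
water in = 251.9×0.856 + 668.6×0.479 + 1217×0.332 = 939.93 lb/h.
water mass fraction in T = 939.93/2137.5 = 0.4397.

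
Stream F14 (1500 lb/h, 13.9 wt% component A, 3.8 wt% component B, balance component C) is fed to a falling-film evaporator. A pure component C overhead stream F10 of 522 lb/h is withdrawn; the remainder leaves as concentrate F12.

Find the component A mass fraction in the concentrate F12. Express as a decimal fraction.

0.213

component A is not removed: 1500×0.139 = 208.5 lb/h of component A enters F12.
Concentrate = 1500 − 522 = 978 lb/h.
Mass fraction = 208.5/978 = 0.213.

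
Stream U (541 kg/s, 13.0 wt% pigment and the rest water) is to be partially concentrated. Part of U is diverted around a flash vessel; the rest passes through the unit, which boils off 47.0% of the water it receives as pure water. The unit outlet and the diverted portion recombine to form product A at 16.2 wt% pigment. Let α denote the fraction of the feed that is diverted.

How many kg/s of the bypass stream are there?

279.7 kg/s

All 541×0.130 = 70.33 kg/s of pigment reaches A, so A = 70.33/0.162 = 434.14 kg/s and vapour = 106.86 kg/s.
The evaporator receives (1−α)·541 of feed at 0.870 water and removes 0.470 of that water:
0.470×0.870×(1−α)×541 = 106.86
(1−α) = 106.86/221.21 = 0.4831;  α = 0.5169.
Bypass flow = 0.5169×541 = 279.65 kg/s.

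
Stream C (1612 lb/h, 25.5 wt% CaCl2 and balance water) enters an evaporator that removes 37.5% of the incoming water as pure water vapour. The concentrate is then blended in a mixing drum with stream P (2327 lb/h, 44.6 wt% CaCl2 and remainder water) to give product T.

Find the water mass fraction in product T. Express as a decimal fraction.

0.585

Vapour removed = 0.375×0.745×1612 = 450.35 lb/h; concentrate = 1161.6 lb/h.
water reaching the mixer = 750.59 (from concentrate) + 2327×0.554 = 2039.7 lb/h.
Product flow = 1161.6 + 2327 = 3488.6 lb/h; water fraction = 0.585.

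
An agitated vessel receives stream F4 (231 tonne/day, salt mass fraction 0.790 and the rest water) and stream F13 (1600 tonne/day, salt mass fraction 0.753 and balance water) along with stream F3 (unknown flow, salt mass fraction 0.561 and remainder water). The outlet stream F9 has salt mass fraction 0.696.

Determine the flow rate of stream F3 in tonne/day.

Let F3 be the unknown flow. Total out = 1831 + F3.
salt balance: 1387.3 + 0.561·F3 = 0.696·(1831 + F3)
(0.561 − 0.696)·F3 = 0.696×1831 − 1387.3 = -112.91
F3 = -112.91 / -0.135 = 836.4 tonne/day

836.4 tonne/day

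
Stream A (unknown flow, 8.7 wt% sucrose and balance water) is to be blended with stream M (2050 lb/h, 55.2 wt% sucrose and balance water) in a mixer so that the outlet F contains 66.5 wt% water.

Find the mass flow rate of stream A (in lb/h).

Let A be the unknown flow. Total out = 2050 + A.
water balance: 918.4 + 0.913·A = 0.665·(2050 + A)
(0.913 − 0.665)·A = 0.665×2050 − 918.4 = 444.85
A = 444.85 / 0.248 = 1793.8 lb/h

1794 lb/h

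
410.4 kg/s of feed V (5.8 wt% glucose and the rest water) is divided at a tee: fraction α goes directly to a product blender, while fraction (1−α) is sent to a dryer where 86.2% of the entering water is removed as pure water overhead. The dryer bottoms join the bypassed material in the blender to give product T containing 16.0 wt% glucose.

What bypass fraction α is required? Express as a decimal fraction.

0.215

All 410.4×0.058 = 23.803 kg/s of glucose reaches T, so T = 23.803/0.160 = 148.77 kg/s and vapour = 261.63 kg/s.
The evaporator receives (1−α)·410.4 of feed at 0.942 water and removes 0.862 of that water:
0.862×0.942×(1−α)×410.4 = 261.63
(1−α) = 261.63/333.25 = 0.7851;  α = 0.2149.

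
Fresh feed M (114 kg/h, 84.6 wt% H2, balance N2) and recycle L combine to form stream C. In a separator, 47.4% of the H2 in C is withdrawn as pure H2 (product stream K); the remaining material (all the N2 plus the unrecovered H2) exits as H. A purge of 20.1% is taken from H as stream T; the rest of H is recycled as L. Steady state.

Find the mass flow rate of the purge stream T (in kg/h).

35.14 kg/h

N2 enters only via M and leaves only via the purge: 114×0.154 = 0.201×(N2 in H), and the separator passes all N2, so N2 in C = N2 in H = 87.343 kg/h.
H2 in C: m_A = 114×0.846 + (1−0.201)·(1−0.474)·m_A, so m_A = 96.444/0.5797 = 166.36 kg/h.
H = (1−0.474)×166.36 + 87.343 = 174.85 kg/h.
Purge T = 0.201×174.85 = 35.145 kg/h.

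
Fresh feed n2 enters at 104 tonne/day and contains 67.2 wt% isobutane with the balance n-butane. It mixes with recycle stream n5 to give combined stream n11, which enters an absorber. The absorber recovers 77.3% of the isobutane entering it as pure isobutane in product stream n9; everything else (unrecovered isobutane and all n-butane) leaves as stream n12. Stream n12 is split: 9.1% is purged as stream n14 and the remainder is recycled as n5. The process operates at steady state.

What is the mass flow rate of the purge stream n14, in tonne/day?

35.93 tonne/day

n-butane enters only via n2 and leaves only via the purge: 104×0.328 = 0.091×(n-butane in n12), and the absorber passes all n-butane, so n-butane in n11 = n-butane in n12 = 374.86 tonne/day.
isobutane in n11: m_A = 104×0.672 + (1−0.091)·(1−0.773)·m_A, so m_A = 69.888/0.7937 = 88.058 tonne/day.
n12 = (1−0.773)×88.058 + 374.86 = 394.85 tonne/day.
Purge n14 = 0.091×394.85 = 35.931 tonne/day.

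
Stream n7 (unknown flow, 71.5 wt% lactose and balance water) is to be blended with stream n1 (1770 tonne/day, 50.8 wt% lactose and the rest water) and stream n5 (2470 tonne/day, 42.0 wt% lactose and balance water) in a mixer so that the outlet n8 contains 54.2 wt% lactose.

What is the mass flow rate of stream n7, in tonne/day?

Let n7 be the unknown flow. Total out = 4240 + n7.
lactose balance: 1936.6 + 0.715·n7 = 0.542·(4240 + n7)
(0.715 − 0.542)·n7 = 0.542×4240 − 1936.6 = 361.52
n7 = 361.52 / 0.173 = 2089.7 tonne/day

2090 tonne/day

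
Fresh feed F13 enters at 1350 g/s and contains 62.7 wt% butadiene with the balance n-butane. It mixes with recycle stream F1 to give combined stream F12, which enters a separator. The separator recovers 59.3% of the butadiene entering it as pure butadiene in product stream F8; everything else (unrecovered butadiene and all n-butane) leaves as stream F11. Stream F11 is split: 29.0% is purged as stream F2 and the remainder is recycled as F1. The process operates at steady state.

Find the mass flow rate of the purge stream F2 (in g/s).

644.1 g/s

n-butane enters only via F13 and leaves only via the purge: 1350×0.373 = 0.290×(n-butane in F11), and the separator passes all n-butane, so n-butane in F12 = n-butane in F11 = 1736.4 g/s.
butadiene in F12: m_A = 1350×0.627 + (1−0.290)·(1−0.593)·m_A, so m_A = 846.45/0.7110 = 1190.5 g/s.
F11 = (1−0.593)×1190.5 + 1736.4 = 2220.9 g/s.
Purge F2 = 0.290×2220.9 = 644.06 g/s.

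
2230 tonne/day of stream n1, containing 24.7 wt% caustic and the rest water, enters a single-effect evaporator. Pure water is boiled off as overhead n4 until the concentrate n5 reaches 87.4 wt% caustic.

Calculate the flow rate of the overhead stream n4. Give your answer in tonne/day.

caustic is conserved: 2230×0.247 = 550.81 tonne/day all reports to the concentrate.
Concentrate = 550.81/(target fraction) = 630.22 tonne/day.
Overhead = 2230 − 630.22 = 1599.8 tonne/day.

1600 tonne/day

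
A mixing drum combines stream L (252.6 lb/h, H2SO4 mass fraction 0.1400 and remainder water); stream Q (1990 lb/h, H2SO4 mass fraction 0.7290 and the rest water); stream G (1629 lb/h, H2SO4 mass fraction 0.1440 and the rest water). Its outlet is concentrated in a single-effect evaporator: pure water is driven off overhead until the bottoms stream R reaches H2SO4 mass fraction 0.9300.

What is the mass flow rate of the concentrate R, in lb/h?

H2SO4 entering = 252.6×0.140 + 1990×0.729 + 1629×0.144 = 1720.7 lb/h.
All H2SO4 reports to R, so R = 1720.7/0.930 = 1850.2 lb/h.

1850 lb/h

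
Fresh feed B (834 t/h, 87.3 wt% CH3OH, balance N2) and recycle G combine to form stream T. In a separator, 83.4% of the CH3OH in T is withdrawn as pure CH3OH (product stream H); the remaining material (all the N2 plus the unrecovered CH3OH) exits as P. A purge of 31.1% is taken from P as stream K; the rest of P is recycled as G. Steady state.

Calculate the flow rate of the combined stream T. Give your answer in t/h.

1163 t/h

N2 enters only via B and leaves only via the purge: 834×0.127 = 0.311×(N2 in P), and the separator passes all N2, so N2 in T = N2 in P = 340.57 t/h.
CH3OH in T: m_A = 834×0.873 + (1−0.311)·(1−0.834)·m_A, so m_A = 728.08/0.8856 = 822.11 t/h.
T = 822.11 + 340.57 = 1162.7 t/h.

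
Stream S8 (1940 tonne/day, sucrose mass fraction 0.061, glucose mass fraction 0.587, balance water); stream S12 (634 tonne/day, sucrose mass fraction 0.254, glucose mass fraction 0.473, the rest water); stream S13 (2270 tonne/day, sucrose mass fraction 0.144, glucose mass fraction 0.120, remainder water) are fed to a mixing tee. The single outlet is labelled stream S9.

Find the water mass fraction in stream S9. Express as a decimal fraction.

0.522

Total flow out = 1940 + 634 + 2270 = 4844 tonne/day.
water in = 1940×0.352 + 634×0.273 + 2270×0.736 = 2526.7 tonne/day.
water mass fraction in S9 = 2526.7/4844 = 0.522.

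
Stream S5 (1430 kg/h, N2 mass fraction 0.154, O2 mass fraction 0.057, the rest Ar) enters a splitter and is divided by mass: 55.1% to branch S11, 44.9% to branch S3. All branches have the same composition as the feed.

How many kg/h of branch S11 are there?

787.9 kg/h

Branch S11 flow = 0.551×1430 = 787.93 kg/h.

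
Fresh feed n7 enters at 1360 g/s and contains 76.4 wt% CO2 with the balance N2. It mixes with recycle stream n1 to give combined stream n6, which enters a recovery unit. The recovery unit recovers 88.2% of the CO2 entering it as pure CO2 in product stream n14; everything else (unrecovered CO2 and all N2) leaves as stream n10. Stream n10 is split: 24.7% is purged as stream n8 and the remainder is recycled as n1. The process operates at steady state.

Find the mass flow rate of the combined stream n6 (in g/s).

2440 g/s

N2 enters only via n7 and leaves only via the purge: 1360×0.236 = 0.247×(N2 in n10), and the recovery unit passes all N2, so N2 in n6 = N2 in n10 = 1299.4 g/s.
CO2 in n6: m_A = 1360×0.764 + (1−0.247)·(1−0.882)·m_A, so m_A = 1039/0.9111 = 1140.4 g/s.
n6 = 1140.4 + 1299.4 = 2439.8 g/s.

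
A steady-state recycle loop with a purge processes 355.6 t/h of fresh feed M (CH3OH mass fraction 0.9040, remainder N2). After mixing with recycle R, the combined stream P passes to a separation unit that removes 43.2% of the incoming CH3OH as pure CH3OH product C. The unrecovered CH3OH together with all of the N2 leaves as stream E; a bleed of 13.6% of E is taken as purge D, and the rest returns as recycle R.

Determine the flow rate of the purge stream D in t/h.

N2 enters only via M and leaves only via the purge: 355.6×0.096 = 0.136×(N2 in E), and the separation unit passes all N2, so N2 in P = N2 in E = 251.01 t/h.
CH3OH in P: m_A = 355.6×0.904 + (1−0.136)·(1−0.432)·m_A, so m_A = 321.46/0.5092 = 631.25 t/h.
E = (1−0.432)×631.25 + 251.01 = 609.56 t/h.
Purge D = 0.136×609.56 = 82.9 t/h.

82.9 t/h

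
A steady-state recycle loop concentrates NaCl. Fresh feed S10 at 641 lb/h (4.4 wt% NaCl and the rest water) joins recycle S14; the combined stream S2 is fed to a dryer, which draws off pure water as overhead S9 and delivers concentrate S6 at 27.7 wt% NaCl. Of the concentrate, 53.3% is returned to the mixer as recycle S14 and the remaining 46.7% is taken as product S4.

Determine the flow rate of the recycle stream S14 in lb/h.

Overall NaCl balance (none leaves overhead): NaCl in fresh feed = NaCl in product, i.e. 641×0.044 = (1−0.533)·S6·0.277.
S6 = 28.204/(0.277×0.467) = 218.03 lb/h.
Recycle S14 = 0.533×218.03 = 116.21 lb/h.

116.2 lb/h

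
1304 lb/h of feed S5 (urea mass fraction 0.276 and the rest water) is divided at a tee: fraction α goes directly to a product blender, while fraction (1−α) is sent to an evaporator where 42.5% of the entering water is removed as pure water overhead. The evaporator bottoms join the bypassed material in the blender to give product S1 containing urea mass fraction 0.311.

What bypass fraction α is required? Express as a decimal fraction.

All 1304×0.276 = 359.9 lb/h of urea reaches S1, so S1 = 359.9/0.311 = 1157.2 lb/h and vapour = 146.75 lb/h.
The evaporator receives (1−α)·1304 of feed at 0.724 water and removes 0.425 of that water:
0.425×0.724×(1−α)×1304 = 146.75
(1−α) = 146.75/401.24 = 0.3657;  α = 0.6343.

0.634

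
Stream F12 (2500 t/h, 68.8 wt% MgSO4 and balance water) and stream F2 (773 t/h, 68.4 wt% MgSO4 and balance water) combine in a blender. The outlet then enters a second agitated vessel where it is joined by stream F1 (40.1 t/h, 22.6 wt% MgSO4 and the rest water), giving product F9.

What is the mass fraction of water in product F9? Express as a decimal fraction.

0.319

Overall, product flow = 3313.1 t/h.
water in = 2500×0.312 + 773×0.316 + 40.1×0.774 = 1055.3 t/h.
water fraction in F9 = 0.319.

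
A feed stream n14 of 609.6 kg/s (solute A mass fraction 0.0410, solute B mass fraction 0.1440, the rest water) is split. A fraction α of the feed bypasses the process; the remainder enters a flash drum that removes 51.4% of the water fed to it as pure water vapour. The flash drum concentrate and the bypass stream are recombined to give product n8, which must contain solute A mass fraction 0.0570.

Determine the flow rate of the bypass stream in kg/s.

201.1 kg/s

All 609.6×0.041 = 24.994 kg/s of solute A reaches n8, so n8 = 24.994/0.057 = 438.48 kg/s and vapour = 171.12 kg/s.
The evaporator receives (1−α)·609.6 of feed at 0.815 water and removes 0.514 of that water:
0.514×0.815×(1−α)×609.6 = 171.12
(1−α) = 171.12/255.37 = 0.6701;  α = 0.3299.
Bypass flow = 0.3299×609.6 = 201.12 kg/s.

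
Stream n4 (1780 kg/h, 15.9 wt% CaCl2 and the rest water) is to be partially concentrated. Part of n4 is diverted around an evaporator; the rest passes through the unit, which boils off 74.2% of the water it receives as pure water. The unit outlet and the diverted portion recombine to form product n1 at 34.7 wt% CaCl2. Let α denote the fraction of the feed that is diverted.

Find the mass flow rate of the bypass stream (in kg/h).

All 1780×0.159 = 283.02 kg/h of CaCl2 reaches n1, so n1 = 283.02/0.347 = 815.62 kg/h and vapour = 964.38 kg/h.
The evaporator receives (1−α)·1780 of feed at 0.841 water and removes 0.742 of that water:
0.742×0.841×(1−α)×1780 = 964.38
(1−α) = 964.38/1110.8 = 0.8682;  α = 0.1318.
Bypass flow = 0.1318×1780 = 234.57 kg/h.

234.6 kg/h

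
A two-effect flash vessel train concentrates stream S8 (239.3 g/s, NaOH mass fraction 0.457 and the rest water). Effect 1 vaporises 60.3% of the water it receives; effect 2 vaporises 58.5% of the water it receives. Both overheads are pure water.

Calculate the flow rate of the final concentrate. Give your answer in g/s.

130.8 g/s

water in feed = 239.3×0.543 = 129.94 g/s.
After stage 1: water left = (1−0.603)×129.94 = 51.586; stream total = 160.95 g/s.
After stage 2: water left = (1−0.585)×51.586 = 21.408; final concentrate = 130.77 g/s.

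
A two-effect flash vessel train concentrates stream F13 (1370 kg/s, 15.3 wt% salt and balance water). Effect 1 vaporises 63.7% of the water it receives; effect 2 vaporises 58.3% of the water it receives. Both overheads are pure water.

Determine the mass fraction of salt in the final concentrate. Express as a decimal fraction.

water in feed = 1370×0.847 = 1160.4 kg/s.
After stage 1: water left = (1−0.637)×1160.4 = 421.22; stream total = 630.83 kg/s.
After stage 2: water left = (1−0.583)×421.22 = 175.65; final concentrate = 385.26 kg/s.
salt fraction = 209.61/385.26 = 0.544.

0.544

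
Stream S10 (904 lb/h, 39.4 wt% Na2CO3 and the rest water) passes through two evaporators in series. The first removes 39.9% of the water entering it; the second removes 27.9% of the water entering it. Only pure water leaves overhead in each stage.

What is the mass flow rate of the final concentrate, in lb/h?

593.6 lb/h

water in feed = 904×0.606 = 547.82 lb/h.
After stage 1: water left = (1−0.399)×547.82 = 329.24; stream total = 685.42 lb/h.
After stage 2: water left = (1−0.279)×329.24 = 237.38; final concentrate = 593.56 lb/h.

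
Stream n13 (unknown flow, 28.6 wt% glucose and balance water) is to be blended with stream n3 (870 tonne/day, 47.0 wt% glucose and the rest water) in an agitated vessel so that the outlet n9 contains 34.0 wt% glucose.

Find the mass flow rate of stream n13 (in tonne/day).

Let n13 be the unknown flow. Total out = 870 + n13.
glucose balance: 408.9 + 0.286·n13 = 0.340·(870 + n13)
(0.286 − 0.340)·n13 = 0.340×870 − 408.9 = -113.1
n13 = -113.1 / -0.054 = 2094.4 tonne/day

2094 tonne/day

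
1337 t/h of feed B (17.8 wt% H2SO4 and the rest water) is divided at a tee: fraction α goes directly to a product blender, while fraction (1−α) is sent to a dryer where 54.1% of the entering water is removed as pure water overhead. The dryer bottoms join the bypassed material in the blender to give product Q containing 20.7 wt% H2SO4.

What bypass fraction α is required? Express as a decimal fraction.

0.685

All 1337×0.178 = 237.99 t/h of H2SO4 reaches Q, so Q = 237.99/0.207 = 1149.7 t/h and vapour = 187.31 t/h.
The evaporator receives (1−α)·1337 of feed at 0.822 water and removes 0.541 of that water:
0.541×0.822×(1−α)×1337 = 187.31
(1−α) = 187.31/594.57 = 0.3150;  α = 0.6850.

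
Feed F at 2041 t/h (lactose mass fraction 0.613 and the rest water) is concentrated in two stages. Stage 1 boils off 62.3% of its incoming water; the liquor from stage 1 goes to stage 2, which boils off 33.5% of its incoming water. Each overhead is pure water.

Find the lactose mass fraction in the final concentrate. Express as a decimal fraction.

water in feed = 2041×0.387 = 789.87 t/h.
After stage 1: water left = (1−0.623)×789.87 = 297.78; stream total = 1548.9 t/h.
After stage 2: water left = (1−0.335)×297.78 = 198.02; final concentrate = 1449.2 t/h.
lactose fraction = 1251.1/1449.2 = 0.863.

0.863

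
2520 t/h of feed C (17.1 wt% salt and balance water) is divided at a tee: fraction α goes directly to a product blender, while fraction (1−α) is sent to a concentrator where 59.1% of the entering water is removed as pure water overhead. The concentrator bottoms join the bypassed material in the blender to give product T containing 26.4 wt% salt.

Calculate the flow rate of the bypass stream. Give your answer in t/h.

All 2520×0.171 = 430.92 t/h of salt reaches T, so T = 430.92/0.264 = 1632.3 t/h and vapour = 887.73 t/h.
The evaporator receives (1−α)·2520 of feed at 0.829 water and removes 0.591 of that water:
0.591×0.829×(1−α)×2520 = 887.73
(1−α) = 887.73/1234.6 = 0.7190;  α = 0.2810.
Bypass flow = 0.2810×2520 = 708.09 t/h.

708.1 t/h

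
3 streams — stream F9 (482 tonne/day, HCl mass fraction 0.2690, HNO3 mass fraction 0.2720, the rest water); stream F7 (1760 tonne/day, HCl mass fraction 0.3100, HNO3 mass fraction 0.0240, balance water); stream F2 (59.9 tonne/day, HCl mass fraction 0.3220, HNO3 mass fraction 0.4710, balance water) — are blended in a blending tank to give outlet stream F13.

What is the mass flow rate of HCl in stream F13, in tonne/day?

694.5 tonne/day

HCl out = HCl in = 482×0.269 + 1760×0.310 + 59.9×0.322 = 694.55 tonne/day.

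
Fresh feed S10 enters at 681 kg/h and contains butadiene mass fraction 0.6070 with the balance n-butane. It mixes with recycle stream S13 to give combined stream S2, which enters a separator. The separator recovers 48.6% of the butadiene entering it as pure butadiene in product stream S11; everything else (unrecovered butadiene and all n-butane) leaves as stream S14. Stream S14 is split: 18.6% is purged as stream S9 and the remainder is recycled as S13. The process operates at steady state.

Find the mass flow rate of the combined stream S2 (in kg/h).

2150 kg/h

n-butane enters only via S10 and leaves only via the purge: 681×0.393 = 0.186×(n-butane in S14), and the separator passes all n-butane, so n-butane in S2 = n-butane in S14 = 1438.9 kg/h.
butadiene in S2: m_A = 681×0.607 + (1−0.186)·(1−0.486)·m_A, so m_A = 413.37/0.5816 = 710.74 kg/h.
S2 = 710.74 + 1438.9 = 2149.6 kg/h.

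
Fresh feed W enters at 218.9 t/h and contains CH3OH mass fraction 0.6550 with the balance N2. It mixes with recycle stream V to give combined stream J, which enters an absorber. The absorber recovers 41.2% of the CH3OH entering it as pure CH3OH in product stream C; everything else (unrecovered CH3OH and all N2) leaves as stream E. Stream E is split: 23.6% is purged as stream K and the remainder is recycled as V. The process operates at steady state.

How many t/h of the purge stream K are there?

111.6 t/h

N2 enters only via W and leaves only via the purge: 218.9×0.345 = 0.236×(N2 in E), and the absorber passes all N2, so N2 in J = N2 in E = 320 t/h.
CH3OH in J: m_A = 218.9×0.655 + (1−0.236)·(1−0.412)·m_A, so m_A = 143.38/0.5508 = 260.33 t/h.
E = (1−0.412)×260.33 + 320 = 473.07 t/h.
Purge K = 0.236×473.07 = 111.65 t/h.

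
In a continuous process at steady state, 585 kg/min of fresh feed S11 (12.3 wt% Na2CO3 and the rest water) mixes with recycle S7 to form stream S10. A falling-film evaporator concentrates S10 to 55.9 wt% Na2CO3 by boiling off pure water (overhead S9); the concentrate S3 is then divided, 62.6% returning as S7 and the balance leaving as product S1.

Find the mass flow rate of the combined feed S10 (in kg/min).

800.5 kg/min

Overall Na2CO3 balance (none leaves overhead): Na2CO3 in fresh feed = Na2CO3 in product, i.e. 585×0.123 = (1−0.626)·S3·0.559.
S3 = 71.955/(0.559×0.374) = 344.17 kg/min.
Recycle S7 = 0.626×344.17 = 215.45 kg/min.
Combined feed S10 = 585 + 215.45 = 800.45 kg/min.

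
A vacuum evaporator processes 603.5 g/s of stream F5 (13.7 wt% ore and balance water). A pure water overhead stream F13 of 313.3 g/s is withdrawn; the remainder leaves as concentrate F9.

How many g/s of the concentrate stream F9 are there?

290.2 g/s

Concentrate = 603.5 − 313.3 = 290.2 g/s.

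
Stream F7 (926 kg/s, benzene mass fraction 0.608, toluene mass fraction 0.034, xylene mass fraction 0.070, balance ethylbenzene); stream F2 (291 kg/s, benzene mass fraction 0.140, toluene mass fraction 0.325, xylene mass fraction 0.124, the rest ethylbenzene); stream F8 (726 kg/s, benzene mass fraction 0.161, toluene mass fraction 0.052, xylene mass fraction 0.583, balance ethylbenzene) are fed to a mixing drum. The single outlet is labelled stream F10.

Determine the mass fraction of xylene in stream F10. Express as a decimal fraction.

Total flow out = 926 + 291 + 726 = 1943 kg/s.
xylene in = 926×0.070 + 291×0.124 + 726×0.583 = 524.16 kg/s.
xylene mass fraction in F10 = 524.16/1943 = 0.270.

0.270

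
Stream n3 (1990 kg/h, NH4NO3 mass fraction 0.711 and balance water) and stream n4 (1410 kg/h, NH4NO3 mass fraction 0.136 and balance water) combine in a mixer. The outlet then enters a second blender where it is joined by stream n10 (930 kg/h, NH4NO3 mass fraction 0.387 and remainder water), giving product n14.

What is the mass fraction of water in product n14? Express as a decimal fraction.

0.546

Overall, product flow = 4330 kg/h.
water in = 1990×0.289 + 1410×0.864 + 930×0.613 = 2363.4 kg/h.
water fraction in n14 = 0.546.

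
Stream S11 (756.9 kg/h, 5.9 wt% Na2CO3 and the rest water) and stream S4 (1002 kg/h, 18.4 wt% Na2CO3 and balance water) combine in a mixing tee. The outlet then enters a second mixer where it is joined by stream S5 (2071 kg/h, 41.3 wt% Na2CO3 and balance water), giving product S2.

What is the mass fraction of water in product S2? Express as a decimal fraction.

0.7169

Overall, product flow = 3829.9 kg/h.
water in = 756.9×0.941 + 1002×0.816 + 2071×0.587 = 2745.6 kg/h.
water fraction in S2 = 0.7169.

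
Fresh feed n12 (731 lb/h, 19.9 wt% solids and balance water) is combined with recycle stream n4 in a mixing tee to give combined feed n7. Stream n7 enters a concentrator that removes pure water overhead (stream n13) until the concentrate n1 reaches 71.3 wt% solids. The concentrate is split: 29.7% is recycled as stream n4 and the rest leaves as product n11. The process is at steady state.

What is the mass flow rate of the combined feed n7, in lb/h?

Overall solids balance (none leaves overhead): solids in fresh feed = solids in product, i.e. 731×0.199 = (1−0.297)·n1·0.713.
n1 = 145.47/(0.713×0.703) = 290.22 lb/h.
Recycle n4 = 0.297×290.22 = 86.195 lb/h.
Combined feed n7 = 731 + 86.195 = 817.19 lb/h.

817.2 lb/h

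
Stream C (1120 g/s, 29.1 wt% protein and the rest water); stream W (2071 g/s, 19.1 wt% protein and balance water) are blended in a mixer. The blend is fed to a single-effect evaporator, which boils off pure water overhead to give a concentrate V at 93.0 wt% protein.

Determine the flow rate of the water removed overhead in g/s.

2415 g/s

protein entering = 1120×0.291 + 2071×0.191 = 721.48 g/s.
All protein reports to V, so V = 721.48/0.930 = 775.79 g/s.
Total feed = 3191 g/s; overhead = 3191 − 775.79 = 2415.2 g/s.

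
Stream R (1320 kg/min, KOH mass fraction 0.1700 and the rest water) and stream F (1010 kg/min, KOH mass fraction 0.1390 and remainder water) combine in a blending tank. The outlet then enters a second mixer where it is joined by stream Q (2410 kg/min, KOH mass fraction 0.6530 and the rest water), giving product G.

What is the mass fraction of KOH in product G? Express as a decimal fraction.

0.4090

Overall, product flow = 4740 kg/min.
KOH in = 1320×0.170 + 1010×0.139 + 2410×0.653 = 1938.5 kg/min.
KOH fraction in G = 0.4090.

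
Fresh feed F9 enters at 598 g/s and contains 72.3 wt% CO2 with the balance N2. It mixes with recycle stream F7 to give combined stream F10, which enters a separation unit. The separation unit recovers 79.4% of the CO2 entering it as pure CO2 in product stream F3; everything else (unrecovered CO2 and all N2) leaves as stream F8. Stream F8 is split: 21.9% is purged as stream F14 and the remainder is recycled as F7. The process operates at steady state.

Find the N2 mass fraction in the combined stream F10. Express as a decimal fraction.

N2 enters only via F9 and leaves only via the purge: 598×0.277 = 0.219×(N2 in F8), and the separation unit passes all N2, so N2 in F10 = N2 in F8 = 756.37 g/s.
CO2 in F10: m_A = 598×0.723 + (1−0.219)·(1−0.794)·m_A, so m_A = 432.35/0.8391 = 515.25 g/s.
F10 = 515.25 + 756.37 = 1271.6 g/s.
N2 fraction in F10 = 756.37/1271.6 = 0.595.

0.595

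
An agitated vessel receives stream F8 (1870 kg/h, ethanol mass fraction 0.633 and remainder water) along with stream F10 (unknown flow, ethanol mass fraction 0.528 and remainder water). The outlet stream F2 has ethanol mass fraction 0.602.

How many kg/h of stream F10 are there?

Let F10 be the unknown flow. Total out = 1870 + F10.
ethanol balance: 1183.7 + 0.528·F10 = 0.602·(1870 + F10)
(0.528 − 0.602)·F10 = 0.602×1870 − 1183.7 = -57.97
F10 = -57.97 / -0.074 = 783.38 kg/h

783.4 kg/h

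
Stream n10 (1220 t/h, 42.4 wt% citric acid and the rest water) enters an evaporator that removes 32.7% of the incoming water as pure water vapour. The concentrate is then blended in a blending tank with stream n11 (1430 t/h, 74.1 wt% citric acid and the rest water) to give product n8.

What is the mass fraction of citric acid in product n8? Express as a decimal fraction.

Vapour removed = 0.327×0.576×1220 = 229.79 t/h; concentrate = 990.21 t/h.
citric acid reaching the mixer = 517.28 (from concentrate) + 1430×0.741 = 1576.9 t/h.
Product flow = 990.21 + 1430 = 2420.2 t/h; citric acid fraction = 0.652.

0.652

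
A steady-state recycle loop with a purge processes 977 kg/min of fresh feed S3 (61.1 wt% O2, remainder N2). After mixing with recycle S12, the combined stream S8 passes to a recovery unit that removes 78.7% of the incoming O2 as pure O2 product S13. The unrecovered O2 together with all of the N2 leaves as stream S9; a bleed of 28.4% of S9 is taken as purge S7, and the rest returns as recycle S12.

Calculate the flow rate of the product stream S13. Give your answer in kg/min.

554.3 kg/min

O2 in S8: m_A = 977×0.611 + (1−0.284)·(1−0.787)·m_A, so m_A = 596.95/0.8475 = 704.37 kg/min.
Product S13 = 0.787×704.37 = 554.34 kg/min.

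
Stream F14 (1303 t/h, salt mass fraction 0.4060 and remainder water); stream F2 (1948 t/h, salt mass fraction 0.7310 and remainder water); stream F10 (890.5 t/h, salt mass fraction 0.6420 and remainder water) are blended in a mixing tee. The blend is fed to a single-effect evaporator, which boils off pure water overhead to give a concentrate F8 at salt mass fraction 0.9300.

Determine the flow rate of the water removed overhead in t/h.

1427 t/h

salt entering = 1303×0.406 + 1948×0.731 + 890.5×0.642 = 2524.7 t/h.
All salt reports to F8, so F8 = 2524.7/0.930 = 2714.7 t/h.
Total feed = 4141.5 t/h; overhead = 4141.5 − 2714.7 = 1426.8 t/h.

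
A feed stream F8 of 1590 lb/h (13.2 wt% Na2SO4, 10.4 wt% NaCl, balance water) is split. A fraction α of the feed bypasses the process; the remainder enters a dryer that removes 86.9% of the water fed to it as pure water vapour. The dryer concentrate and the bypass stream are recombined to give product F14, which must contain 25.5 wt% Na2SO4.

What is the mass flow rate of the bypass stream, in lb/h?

All 1590×0.132 = 209.88 lb/h of Na2SO4 reaches F14, so F14 = 209.88/0.255 = 823.06 lb/h and vapour = 766.94 lb/h.
The evaporator receives (1−α)·1590 of feed at 0.764 water and removes 0.869 of that water:
0.869×0.764×(1−α)×1590 = 766.94
(1−α) = 766.94/1055.6 = 0.7265;  α = 0.2735.
Bypass flow = 0.2735×1590 = 434.82 lb/h.

434.8 lb/h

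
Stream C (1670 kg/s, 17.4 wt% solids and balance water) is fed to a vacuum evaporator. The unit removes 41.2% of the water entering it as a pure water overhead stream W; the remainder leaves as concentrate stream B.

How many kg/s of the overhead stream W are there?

water entering = 1670×0.826 = 1379.4 kg/s; overhead removed = 0.412×1379.4 = 568.32 kg/s.

568.3 kg/s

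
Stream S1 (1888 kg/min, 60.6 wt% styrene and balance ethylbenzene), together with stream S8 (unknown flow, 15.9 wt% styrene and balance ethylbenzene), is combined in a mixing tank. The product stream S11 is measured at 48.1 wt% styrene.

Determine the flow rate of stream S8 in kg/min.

732.9 kg/min

Let S8 be the unknown flow. Total out = 1888 + S8.
styrene balance: 1144.1 + 0.159·S8 = 0.481·(1888 + S8)
(0.159 − 0.481)·S8 = 0.481×1888 − 1144.1 = -236
S8 = -236 / -0.322 = 732.92 kg/min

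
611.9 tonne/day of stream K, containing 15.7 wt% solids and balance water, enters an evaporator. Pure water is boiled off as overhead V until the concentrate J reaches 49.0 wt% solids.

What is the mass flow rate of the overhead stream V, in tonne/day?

415.8 tonne/day

solids is conserved: 611.9×0.157 = 96.068 tonne/day all reports to the concentrate.
Concentrate = 96.068/(target fraction) = 196.06 tonne/day.
Overhead = 611.9 − 196.06 = 415.84 tonne/day.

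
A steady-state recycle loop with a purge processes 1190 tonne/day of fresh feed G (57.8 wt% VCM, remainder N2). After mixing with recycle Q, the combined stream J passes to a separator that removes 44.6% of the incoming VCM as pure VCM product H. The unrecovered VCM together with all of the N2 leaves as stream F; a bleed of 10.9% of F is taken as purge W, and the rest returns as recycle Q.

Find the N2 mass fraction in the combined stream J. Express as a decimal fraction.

N2 enters only via G and leaves only via the purge: 1190×0.422 = 0.109×(N2 in F), and the separator passes all N2, so N2 in J = N2 in F = 4607.2 tonne/day.
VCM in J: m_A = 1190×0.578 + (1−0.109)·(1−0.446)·m_A, so m_A = 687.82/0.5064 = 1358.3 tonne/day.
J = 1358.3 + 4607.2 = 5965.4 tonne/day.
N2 fraction in J = 4607.2/5965.4 = 0.772.

0.772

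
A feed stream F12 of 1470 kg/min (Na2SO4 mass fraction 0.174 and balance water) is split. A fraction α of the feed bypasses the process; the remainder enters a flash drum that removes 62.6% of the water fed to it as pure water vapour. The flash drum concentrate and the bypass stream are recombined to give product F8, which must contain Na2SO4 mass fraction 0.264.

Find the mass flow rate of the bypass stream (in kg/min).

500.8 kg/min

All 1470×0.174 = 255.78 kg/min of Na2SO4 reaches F8, so F8 = 255.78/0.264 = 968.86 kg/min and vapour = 501.14 kg/min.
The evaporator receives (1−α)·1470 of feed at 0.826 water and removes 0.626 of that water:
0.626×0.826×(1−α)×1470 = 501.14
(1−α) = 501.14/760.1 = 0.6593;  α = 0.3407.
Bypass flow = 0.3407×1470 = 500.83 kg/min.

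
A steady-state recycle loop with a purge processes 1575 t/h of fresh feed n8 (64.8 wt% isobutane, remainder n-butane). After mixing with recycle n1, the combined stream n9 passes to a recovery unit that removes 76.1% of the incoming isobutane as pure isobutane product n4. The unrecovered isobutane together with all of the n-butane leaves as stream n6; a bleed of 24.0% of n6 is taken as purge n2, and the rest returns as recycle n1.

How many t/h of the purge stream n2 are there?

n-butane enters only via n8 and leaves only via the purge: 1575×0.352 = 0.240×(n-butane in n6), and the recovery unit passes all n-butane, so n-butane in n9 = n-butane in n6 = 2310 t/h.
isobutane in n9: m_A = 1575×0.648 + (1−0.240)·(1−0.761)·m_A, so m_A = 1020.6/0.8184 = 1247.1 t/h.
n6 = (1−0.761)×1247.1 + 2310 = 2608.1 t/h.
Purge n2 = 0.240×2608.1 = 625.94 t/h.

625.9 t/h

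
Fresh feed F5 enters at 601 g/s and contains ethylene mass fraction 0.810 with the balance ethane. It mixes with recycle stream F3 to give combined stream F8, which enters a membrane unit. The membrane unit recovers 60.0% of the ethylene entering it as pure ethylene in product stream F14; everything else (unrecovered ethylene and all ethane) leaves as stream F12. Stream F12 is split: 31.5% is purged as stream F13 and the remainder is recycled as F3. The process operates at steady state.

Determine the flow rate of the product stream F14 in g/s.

ethylene in F8: m_A = 601×0.810 + (1−0.315)·(1−0.600)·m_A, so m_A = 486.81/0.7260 = 670.54 g/s.
Product F14 = 0.600×670.54 = 402.32 g/s.

402.3 g/s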